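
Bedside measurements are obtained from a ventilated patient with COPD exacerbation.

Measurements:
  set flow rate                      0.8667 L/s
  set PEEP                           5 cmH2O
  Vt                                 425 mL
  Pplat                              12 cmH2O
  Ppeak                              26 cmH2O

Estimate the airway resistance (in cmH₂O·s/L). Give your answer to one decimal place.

Raw = (PIP − Pplat) / flow = (26 − 12) / 0.8667 = 14.0 / 0.8667 = 16.153 cmH2O·s/L.

16.2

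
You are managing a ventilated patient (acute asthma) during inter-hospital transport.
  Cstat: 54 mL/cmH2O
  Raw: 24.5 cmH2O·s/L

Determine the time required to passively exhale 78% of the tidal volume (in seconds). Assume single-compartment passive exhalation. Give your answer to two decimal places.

τ = R × C = 24.5 × 54 mL/cmH2O = 24.5 × 0.054 L/cmH2O = 1.323 s.
Exhaled fraction f = 1 − e^(−t/τ) → t = −τ·ln(1 − f) = −1.323·ln(0.22) = 2.003 s.

2.00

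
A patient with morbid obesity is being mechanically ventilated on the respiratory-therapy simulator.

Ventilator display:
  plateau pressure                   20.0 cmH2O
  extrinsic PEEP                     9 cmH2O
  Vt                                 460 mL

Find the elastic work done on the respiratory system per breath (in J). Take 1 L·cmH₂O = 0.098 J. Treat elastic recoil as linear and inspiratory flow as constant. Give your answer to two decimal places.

0.25

Elastic work ≈ ½ × (Pplat − PEEP) × Vt = 0.5 × (20.0 − 9) × 0.460 L = 0.5 × 11.0 × 0.460 = 2.53 L·cmH2O.
× 0.098 J/(L·cmH2O) → 0.2479 J.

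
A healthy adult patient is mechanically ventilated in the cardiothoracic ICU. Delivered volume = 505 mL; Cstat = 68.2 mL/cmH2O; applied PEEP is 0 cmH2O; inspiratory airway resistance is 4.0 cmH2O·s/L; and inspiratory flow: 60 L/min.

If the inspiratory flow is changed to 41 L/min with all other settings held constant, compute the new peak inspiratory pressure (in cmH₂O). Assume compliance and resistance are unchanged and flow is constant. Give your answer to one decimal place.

10.1

Flow: 60 L/min ÷ 60 = 1 L/s.
New flow: 41 L/min ÷ 60 = 0.6833 L/s.
PIP = Vt/C + R·V̇ + PEEP (constant-flow equation of motion).
Only the resistive term changes: ΔPIP = R × ΔV̇ = 4.0 × (0.6833 − 1) = 4.0 × -0.3167 = -1.267 cmH2O.
Original PIP = 505/68.2 + 4.0×1 + 0 = 11.405 cmH2O; new PIP = 11.405 + (-1.267) = 10.138 cmH2O.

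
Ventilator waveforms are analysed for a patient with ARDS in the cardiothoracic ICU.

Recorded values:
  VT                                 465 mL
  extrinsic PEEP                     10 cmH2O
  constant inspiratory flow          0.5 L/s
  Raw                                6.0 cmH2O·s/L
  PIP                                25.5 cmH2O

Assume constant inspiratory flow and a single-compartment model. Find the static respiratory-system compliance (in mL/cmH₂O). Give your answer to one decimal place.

Equation of motion (constant flow): PIP = Vt/C + R·V̇ + PEEP.
Vt/C = PIP − R·V̇ − PEEP = 25.5 − 6.0×0.5 − 10 = 25.5 − 3.0 − 10 = 12.5 cmH2O.
C = Vt / 12.5 = 465 / 12.5 = 37.2 mL/cmH2O.

37.2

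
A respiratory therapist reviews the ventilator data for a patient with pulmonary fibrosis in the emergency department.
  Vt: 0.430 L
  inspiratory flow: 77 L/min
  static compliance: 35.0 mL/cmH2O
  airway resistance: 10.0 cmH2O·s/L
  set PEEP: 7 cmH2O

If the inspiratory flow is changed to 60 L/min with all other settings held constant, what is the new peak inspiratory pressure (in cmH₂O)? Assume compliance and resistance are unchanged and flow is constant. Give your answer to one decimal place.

Flow: 77 L/min ÷ 60 = 1.2833 L/s.
New flow: 60 L/min ÷ 60 = 1 L/s.
PIP = Vt/C + R·V̇ + PEEP (constant-flow equation of motion).
Only the resistive term changes: ΔPIP = R × ΔV̇ = 10.0 × (1 − 1.2833) = 10.0 × -0.2833 = -2.833 cmH2O.
Original PIP = 430/35.0 + 10.0×1.2833 + 7 = 32.119 cmH2O; new PIP = 32.119 + (-2.833) = 29.286 cmH2O.

29.3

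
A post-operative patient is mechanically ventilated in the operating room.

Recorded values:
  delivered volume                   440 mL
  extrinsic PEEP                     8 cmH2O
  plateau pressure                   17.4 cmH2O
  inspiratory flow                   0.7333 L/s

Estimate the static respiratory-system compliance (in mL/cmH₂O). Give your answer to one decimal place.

46.8

Cstat = Vt / (Pplat − PEEP) = 440 / (17.4 − 8) = 440 / 9.4 = 46.809 mL/cmH2O.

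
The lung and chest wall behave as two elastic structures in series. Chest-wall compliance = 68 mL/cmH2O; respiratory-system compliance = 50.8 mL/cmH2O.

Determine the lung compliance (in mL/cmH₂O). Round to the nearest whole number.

201

1/CL = 1/Crs − 1/Ccw.
1/CL = 1/50.8 − 1/68 = 0.004979.
CL = 200.84 mL/cmH2O.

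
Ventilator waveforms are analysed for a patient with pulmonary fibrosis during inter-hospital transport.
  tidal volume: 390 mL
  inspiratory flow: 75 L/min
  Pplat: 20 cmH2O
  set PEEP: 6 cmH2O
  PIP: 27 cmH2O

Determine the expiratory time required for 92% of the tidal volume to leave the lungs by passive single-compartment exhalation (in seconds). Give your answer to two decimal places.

Flow: 75 L/min ÷ 60 = 1.25 L/s.
R = (PIP − Pplat)/V̇ = (27 − 20) / 1.25 = 7.0/1.25 = 5.6 cmH2O·s/L.
C = Vt/(Pplat − PEEP) = 390.0 / (20 − 6) = 390.0/14.0 = 27.857 mL/cmH2O.
τ = R × C = 5.6 × 0.02786 L/cmH2O = 0.156 s.
t = −τ·ln(1 − 0.92) = −0.156·ln(0.08) = 0.394 s.

0.39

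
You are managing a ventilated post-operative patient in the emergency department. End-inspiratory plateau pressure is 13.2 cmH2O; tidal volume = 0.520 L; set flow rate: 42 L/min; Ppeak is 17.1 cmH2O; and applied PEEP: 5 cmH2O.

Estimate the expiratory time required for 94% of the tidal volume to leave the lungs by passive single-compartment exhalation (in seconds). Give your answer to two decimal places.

0.99

Flow: 42 L/min ÷ 60 = 0.7 L/s.
R = (PIP − Pplat)/V̇ = (17.1 − 13.2) / 0.7 = 3.9/0.7 = 5.571 cmH2O·s/L.
C = Vt/(Pplat − PEEP) = 520.0 / (13.2 − 5) = 520.0/8.2 = 63.415 mL/cmH2O.
τ = R × C = 5.571 × 0.06342 L/cmH2O = 0.3533 s.
t = −τ·ln(1 − 0.94) = −0.3533·ln(0.06) = 0.994 s.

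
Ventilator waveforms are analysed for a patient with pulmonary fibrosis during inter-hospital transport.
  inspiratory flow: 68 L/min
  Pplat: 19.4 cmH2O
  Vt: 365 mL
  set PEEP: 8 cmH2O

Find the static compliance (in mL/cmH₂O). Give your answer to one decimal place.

32.0

Cstat = Vt / (Pplat − PEEP) = 365 / (19.4 − 8) = 365 / 11.4 = 32.018 mL/cmH2O.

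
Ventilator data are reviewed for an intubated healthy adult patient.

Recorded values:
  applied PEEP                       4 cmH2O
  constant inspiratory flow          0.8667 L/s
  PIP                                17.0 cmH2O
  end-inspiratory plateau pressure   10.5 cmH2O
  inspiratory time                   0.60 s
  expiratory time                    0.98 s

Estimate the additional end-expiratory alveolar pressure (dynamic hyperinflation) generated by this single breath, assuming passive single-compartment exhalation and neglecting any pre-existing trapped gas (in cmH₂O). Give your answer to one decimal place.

1.3

Vt = flow × Ti = 0.8667 L/s × 0.60 s × 1000 mL/L = 520.02 mL.
R = (PIP − Pplat)/V̇ = (17.0 − 10.5) / 0.8667 = 6.5/0.8667 = 7.5 cmH2O·s/L.
C = Vt/(Pplat − PEEP) = 520.02 / (10.5 − 4) = 520.02/6.5 = 80.003 mL/cmH2O.
τ = R × C = 7.5 × 0.08 L/cmH2O = 0.6 s.
Fraction remaining = e^(−Te/τ) = e^(−0.98/0.6) = 0.1953; trapped volume = 520.02 × 0.1953 = 101.56 mL.
Additional alveolar pressure from trapping ≈ V_trapped / C = 101.56 / 80.003 = 1.269 cmH2O.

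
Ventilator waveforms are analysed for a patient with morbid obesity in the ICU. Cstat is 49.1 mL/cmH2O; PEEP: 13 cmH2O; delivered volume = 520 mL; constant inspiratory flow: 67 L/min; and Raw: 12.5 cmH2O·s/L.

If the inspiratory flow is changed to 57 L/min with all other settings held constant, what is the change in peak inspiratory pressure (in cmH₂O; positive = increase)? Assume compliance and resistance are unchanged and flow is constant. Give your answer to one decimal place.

-2.1

Flow: 67 L/min ÷ 60 = 1.1167 L/s.
New flow: 57 L/min ÷ 60 = 0.95 L/s.
PIP = Vt/C + R·V̇ + PEEP (constant-flow equation of motion).
Only the resistive term changes: ΔPIP = R × ΔV̇ = 12.5 × (0.95 − 1.1167) = 12.5 × -0.1667 = -2.084 cmH2O.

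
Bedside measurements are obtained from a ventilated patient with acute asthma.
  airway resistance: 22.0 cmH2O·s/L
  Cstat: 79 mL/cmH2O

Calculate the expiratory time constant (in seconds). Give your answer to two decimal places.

1.74

τ = R × C = 22.0 × 79 mL/cmH2O = 22.0 × 0.079 L/cmH2O = 1.738 s.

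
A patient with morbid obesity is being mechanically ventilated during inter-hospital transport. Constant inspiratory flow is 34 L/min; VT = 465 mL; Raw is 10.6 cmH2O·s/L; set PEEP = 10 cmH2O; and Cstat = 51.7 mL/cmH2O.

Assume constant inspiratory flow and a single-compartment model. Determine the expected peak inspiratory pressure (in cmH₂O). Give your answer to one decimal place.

Flow: 34 L/min ÷ 60 = 0.5667 L/s.
Equation of motion (constant flow): PIP = Vt/C + R·V̇ + PEEP.
PIP = 465/51.7 + 10.6×0.5667 + 10 = 8.994 + 6.007 + 10 = 25.001 cmH2O.

25.0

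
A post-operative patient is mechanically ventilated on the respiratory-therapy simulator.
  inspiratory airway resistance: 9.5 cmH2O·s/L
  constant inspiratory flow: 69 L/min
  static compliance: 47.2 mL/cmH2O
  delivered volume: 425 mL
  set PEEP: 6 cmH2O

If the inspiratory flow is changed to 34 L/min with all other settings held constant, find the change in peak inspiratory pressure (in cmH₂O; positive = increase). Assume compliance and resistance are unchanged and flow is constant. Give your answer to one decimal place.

-5.5

Flow: 69 L/min ÷ 60 = 1.15 L/s.
New flow: 34 L/min ÷ 60 = 0.5667 L/s.
PIP = Vt/C + R·V̇ + PEEP (constant-flow equation of motion).
Only the resistive term changes: ΔPIP = R × ΔV̇ = 9.5 × (0.5667 − 1.15) = 9.5 × -0.5833 = -5.541 cmH2O.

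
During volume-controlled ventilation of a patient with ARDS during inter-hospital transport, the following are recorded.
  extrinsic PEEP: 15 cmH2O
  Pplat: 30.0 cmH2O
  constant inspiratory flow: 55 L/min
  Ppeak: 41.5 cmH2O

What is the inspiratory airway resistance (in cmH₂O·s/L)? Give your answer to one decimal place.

12.5

Flow: 55 L/min ÷ 60 = 0.9167 L/s.
Raw = (PIP − Pplat) / flow = (41.5 − 30.0) / 0.9167 = 11.5 / 0.9167 = 12.545 cmH2O·s/L.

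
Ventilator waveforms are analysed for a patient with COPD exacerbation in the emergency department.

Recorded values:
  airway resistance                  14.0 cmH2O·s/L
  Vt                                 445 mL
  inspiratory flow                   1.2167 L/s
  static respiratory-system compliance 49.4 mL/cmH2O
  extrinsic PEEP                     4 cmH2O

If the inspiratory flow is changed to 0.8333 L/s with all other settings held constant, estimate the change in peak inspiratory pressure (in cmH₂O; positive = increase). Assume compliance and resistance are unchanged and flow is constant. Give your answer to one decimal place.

PIP = Vt/C + R·V̇ + PEEP (constant-flow equation of motion).
Only the resistive term changes: ΔPIP = R × ΔV̇ = 14.0 × (0.8333 − 1.2167) = 14.0 × -0.3834 = -5.368 cmH2O.

-5.4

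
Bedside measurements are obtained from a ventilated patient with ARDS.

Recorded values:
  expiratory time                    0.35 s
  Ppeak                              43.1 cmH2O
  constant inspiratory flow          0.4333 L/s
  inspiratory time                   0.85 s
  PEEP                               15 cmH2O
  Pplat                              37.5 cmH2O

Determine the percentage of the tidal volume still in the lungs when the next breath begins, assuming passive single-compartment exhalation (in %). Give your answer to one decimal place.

Vt = flow × Ti = 0.4333 L/s × 0.85 s × 1000 mL/L = 368.31 mL.
R = (PIP − Pplat)/V̇ = (43.1 − 37.5) / 0.4333 = 5.6/0.4333 = 12.924 cmH2O·s/L.
C = Vt/(Pplat − PEEP) = 368.31 / (37.5 − 15) = 368.31/22.5 = 16.369 mL/cmH2O.
τ = R × C = 12.924 × 0.01637 L/cmH2O = 0.2116 s.
Fraction remaining at end-expiration = e^(−Te/τ) = e^(−0.35/0.2116) = 0.1913 → 19.13%.

19.1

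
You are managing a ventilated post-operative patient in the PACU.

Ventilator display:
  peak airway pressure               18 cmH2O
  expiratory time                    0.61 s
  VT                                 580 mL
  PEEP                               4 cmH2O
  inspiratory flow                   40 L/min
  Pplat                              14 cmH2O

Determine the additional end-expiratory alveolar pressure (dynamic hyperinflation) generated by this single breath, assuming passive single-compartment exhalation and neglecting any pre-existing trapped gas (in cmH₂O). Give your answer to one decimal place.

1.7

Flow: 40 L/min ÷ 60 = 0.6667 L/s.
R = (PIP − Pplat)/V̇ = (18 − 14) / 0.6667 = 4.0/0.6667 = 6.0 cmH2O·s/L.
C = Vt/(Pplat − PEEP) = 580.0 / (14 − 4) = 580.0/10.0 = 58.0 mL/cmH2O.
τ = R × C = 6.0 × 0.058 L/cmH2O = 0.348 s.
Fraction remaining = e^(−Te/τ) = e^(−0.61/0.348) = 0.1733; trapped volume = 580.0 × 0.1733 = 100.51 mL.
Additional alveolar pressure from trapping ≈ V_trapped / C = 100.51 / 58.0 = 1.733 cmH2O.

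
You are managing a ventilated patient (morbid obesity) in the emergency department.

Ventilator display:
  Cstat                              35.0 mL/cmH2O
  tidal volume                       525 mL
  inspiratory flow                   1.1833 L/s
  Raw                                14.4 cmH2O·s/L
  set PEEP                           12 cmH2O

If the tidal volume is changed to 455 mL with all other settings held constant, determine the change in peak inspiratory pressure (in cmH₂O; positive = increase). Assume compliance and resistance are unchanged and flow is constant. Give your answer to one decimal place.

-2.0

PIP = Vt/C + R·V̇ + PEEP (constant-flow equation of motion).
Only the elastic term changes: ΔPIP = ΔVt / C = (455 − 525) / 35.0 = -2.0 cmH2O.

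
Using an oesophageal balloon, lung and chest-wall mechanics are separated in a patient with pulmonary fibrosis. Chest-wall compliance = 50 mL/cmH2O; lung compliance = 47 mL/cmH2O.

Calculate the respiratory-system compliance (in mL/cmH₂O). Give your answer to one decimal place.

Lung and chest wall are elastances in series: 1/Crs = 1/CL + 1/Ccw.
1/Crs = 1/47 + 1/50 = 0.04128.
Crs = 24.225 mL/cmH2O.

24.2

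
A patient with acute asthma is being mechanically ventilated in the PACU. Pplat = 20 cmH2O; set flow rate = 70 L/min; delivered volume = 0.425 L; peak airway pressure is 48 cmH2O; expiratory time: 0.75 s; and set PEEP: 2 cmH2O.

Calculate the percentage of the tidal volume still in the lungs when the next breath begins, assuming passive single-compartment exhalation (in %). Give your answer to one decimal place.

Flow: 70 L/min ÷ 60 = 1.1667 L/s.
R = (PIP − Pplat)/V̇ = (48 − 20) / 1.1667 = 28.0/1.1667 = 23.999 cmH2O·s/L.
C = Vt/(Pplat − PEEP) = 425.0 / (20 − 2) = 425.0/18.0 = 23.611 mL/cmH2O.
τ = R × C = 23.999 × 0.02361 L/cmH2O = 0.5666 s.
Fraction remaining at end-expiration = e^(−Te/τ) = e^(−0.75/0.5666) = 0.2662 → 26.62%.

26.6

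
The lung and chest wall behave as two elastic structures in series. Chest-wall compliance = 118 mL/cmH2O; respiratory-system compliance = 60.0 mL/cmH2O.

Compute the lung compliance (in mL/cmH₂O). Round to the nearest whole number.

122

1/CL = 1/Crs − 1/Ccw.
1/CL = 1/60.0 − 1/118 = 0.008192.
CL = 122.07 mL/cmH2O.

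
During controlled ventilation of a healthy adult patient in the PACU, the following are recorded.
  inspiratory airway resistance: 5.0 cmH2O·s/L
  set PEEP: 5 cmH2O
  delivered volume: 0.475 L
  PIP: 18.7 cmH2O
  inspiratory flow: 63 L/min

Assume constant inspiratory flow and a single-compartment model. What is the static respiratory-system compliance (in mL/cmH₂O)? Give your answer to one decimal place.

Flow: 63 L/min ÷ 60 = 1.05 L/s.
Equation of motion (constant flow): PIP = Vt/C + R·V̇ + PEEP.
Vt/C = PIP − R·V̇ − PEEP = 18.7 − 5.0×1.05 − 5 = 18.7 − 5.25 − 5 = 8.45 cmH2O.
C = Vt / 8.45 = 475 / 8.45 = 56.213 mL/cmH2O.

56.2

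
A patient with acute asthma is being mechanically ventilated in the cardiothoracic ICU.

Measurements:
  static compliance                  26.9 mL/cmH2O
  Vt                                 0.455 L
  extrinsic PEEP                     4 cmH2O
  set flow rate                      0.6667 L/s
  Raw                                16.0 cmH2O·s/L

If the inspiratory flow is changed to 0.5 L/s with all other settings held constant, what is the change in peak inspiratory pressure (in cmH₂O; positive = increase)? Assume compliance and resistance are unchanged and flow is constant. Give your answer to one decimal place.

PIP = Vt/C + R·V̇ + PEEP (constant-flow equation of motion).
Only the resistive term changes: ΔPIP = R × ΔV̇ = 16.0 × (0.5 − 0.6667) = 16.0 × -0.1667 = -2.667 cmH2O.

-2.7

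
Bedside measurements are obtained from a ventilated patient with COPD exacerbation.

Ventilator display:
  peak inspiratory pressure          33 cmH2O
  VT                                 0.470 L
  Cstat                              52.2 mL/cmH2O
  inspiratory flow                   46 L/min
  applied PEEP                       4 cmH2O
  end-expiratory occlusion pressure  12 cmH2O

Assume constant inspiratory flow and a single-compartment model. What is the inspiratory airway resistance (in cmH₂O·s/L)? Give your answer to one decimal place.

15.6

Flow: 46 L/min ÷ 60 = 0.7667 L/s.
Total PEEP = 12 cmH2O (set 4 + intrinsic 8); this is the baseline alveolar pressure.
Equation of motion (constant flow): PIP = Vt/C + R·V̇ + PEEP.
R·V̇ = PIP − Vt/C − PEEP = 33 − 470/52.2 − 12 = 33 − 9.004 − 12 = 11.996 cmH2O.
R = 11.996 / 0.7667 = 15.646 cmH2O·s/L.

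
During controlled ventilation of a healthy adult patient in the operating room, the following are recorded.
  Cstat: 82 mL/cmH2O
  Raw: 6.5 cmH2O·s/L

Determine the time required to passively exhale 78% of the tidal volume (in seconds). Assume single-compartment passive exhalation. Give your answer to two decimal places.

τ = R × C = 6.5 × 82 mL/cmH2O = 6.5 × 0.082 L/cmH2O = 0.533 s.
Exhaled fraction f = 1 − e^(−t/τ) → t = −τ·ln(1 − f) = −0.533·ln(0.22) = 0.807 s.

0.81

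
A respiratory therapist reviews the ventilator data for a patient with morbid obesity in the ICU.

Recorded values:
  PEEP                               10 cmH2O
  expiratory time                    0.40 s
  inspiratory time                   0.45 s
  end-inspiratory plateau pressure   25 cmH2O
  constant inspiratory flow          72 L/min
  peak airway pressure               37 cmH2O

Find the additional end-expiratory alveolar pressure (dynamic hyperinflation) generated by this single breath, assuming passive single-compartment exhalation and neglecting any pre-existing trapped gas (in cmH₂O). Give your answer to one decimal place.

4.9

Flow: 72 L/min ÷ 60 = 1.2 L/s.
Vt = flow × Ti = 1.2 L/s × 0.45 s × 1000 mL/L = 540.0 mL.
R = (PIP − Pplat)/V̇ = (37 − 25) / 1.2 = 12.0/1.2 = 10.0 cmH2O·s/L.
C = Vt/(Pplat − PEEP) = 540.0 / (25 − 10) = 540.0/15.0 = 36.0 mL/cmH2O.
τ = R × C = 10.0 × 0.036 L/cmH2O = 0.36 s.
Fraction remaining = e^(−Te/τ) = e^(−0.40/0.36) = 0.3292; trapped volume = 540.0 × 0.3292 = 177.77 mL.
Additional alveolar pressure from trapping ≈ V_trapped / C = 177.77 / 36.0 = 4.938 cmH2O.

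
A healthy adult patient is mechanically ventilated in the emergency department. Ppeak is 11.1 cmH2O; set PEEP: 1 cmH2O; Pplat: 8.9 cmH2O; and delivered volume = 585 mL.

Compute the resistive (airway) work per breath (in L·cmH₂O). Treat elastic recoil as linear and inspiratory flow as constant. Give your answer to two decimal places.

1.29

With constant inspiratory flow the resistive pressure is constant at PIP − Pplat = 11.1 − 8.9 = 2.2 cmH2O, so resistive work = 2.2 × 0.585 = 1.287 L·cmH2O.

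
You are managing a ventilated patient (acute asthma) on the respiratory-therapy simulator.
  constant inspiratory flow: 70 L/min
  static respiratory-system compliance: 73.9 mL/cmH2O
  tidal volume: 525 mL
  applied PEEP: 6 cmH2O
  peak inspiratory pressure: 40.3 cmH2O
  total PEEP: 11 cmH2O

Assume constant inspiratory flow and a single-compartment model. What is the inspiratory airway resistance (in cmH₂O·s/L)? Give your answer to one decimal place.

Flow: 70 L/min ÷ 60 = 1.1667 L/s.
Total PEEP = 11 cmH2O (set 6 + intrinsic 5); this is the baseline alveolar pressure.
Equation of motion (constant flow): PIP = Vt/C + R·V̇ + PEEP.
R·V̇ = PIP − Vt/C − PEEP = 40.3 − 525/73.9 − 11 = 40.3 − 7.104 − 11 = 22.196 cmH2O.
R = 22.196 / 1.1667 = 19.025 cmH2O·s/L.

19.0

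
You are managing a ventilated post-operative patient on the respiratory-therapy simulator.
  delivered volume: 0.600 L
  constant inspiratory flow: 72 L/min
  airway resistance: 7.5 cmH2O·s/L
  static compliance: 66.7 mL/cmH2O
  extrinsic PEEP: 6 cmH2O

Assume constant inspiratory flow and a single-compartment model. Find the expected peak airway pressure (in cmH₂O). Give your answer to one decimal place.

24.0

Flow: 72 L/min ÷ 60 = 1.2 L/s.
Equation of motion (constant flow): PIP = Vt/C + R·V̇ + PEEP.
PIP = 600/66.7 + 7.5×1.2 + 6 = 8.996 + 9.0 + 6 = 23.996 cmH2O.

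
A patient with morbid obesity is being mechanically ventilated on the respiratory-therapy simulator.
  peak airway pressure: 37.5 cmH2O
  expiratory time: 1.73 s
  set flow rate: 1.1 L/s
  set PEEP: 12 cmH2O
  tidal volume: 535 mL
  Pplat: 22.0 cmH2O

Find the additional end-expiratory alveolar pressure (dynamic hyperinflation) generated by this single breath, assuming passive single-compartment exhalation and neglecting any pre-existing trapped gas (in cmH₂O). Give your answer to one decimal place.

1.0

R = (PIP − Pplat)/V̇ = (37.5 − 22.0) / 1.1 = 15.5/1.1 = 14.091 cmH2O·s/L.
C = Vt/(Pplat − PEEP) = 535.0 / (22.0 − 12) = 535.0/10.0 = 53.5 mL/cmH2O.
τ = R × C = 14.091 × 0.0535 L/cmH2O = 0.7539 s.
Fraction remaining = e^(−Te/τ) = e^(−1.73/0.7539) = 0.1008; trapped volume = 535.0 × 0.1008 = 53.928 mL.
Additional alveolar pressure from trapping ≈ V_trapped / C = 53.928 / 53.5 = 1.008 cmH2O.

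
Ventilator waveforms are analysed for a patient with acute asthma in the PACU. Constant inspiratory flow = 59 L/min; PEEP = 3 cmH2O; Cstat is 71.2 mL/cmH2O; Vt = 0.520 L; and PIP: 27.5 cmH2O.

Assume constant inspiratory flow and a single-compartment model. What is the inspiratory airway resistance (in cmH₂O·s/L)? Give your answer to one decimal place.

Flow: 59 L/min ÷ 60 = 0.9833 L/s.
Equation of motion (constant flow): PIP = Vt/C + R·V̇ + PEEP.
R·V̇ = PIP − Vt/C − PEEP = 27.5 − 520/71.2 − 3 = 27.5 − 7.303 − 3 = 17.197 cmH2O.
R = 17.197 / 0.9833 = 17.489 cmH2O·s/L.

17.5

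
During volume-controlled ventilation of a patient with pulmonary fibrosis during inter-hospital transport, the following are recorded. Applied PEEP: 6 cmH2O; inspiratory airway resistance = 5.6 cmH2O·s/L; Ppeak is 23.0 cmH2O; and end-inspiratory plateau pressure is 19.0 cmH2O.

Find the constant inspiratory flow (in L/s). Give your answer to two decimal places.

flow = (PIP − Pplat) / Raw = 4.0 / 5.6 = 0.7143 L/s.

0.71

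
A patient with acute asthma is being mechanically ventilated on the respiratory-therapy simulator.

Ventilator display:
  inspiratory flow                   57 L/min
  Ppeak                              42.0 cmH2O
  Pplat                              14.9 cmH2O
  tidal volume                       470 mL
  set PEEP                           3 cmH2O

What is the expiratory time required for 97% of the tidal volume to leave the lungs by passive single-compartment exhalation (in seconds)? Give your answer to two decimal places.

3.95

Flow: 57 L/min ÷ 60 = 0.95 L/s.
R = (PIP − Pplat)/V̇ = (42.0 − 14.9) / 0.95 = 27.1/0.95 = 28.526 cmH2O·s/L.
C = Vt/(Pplat − PEEP) = 470.0 / (14.9 − 3) = 470.0/11.9 = 39.496 mL/cmH2O.
τ = R × C = 28.526 × 0.0395 L/cmH2O = 1.127 s.
t = −τ·ln(1 − 0.97) = −1.127·ln(0.03) = 3.952 s.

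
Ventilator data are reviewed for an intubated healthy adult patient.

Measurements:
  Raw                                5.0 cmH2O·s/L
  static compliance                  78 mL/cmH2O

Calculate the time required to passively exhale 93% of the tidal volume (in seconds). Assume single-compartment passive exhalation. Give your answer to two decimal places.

1.04

τ = R × C = 5.0 × 78 mL/cmH2O = 5.0 × 0.078 L/cmH2O = 0.39 s.
Exhaled fraction f = 1 − e^(−t/τ) → t = −τ·ln(1 − f) = −0.39·ln(0.07) = 1.037 s.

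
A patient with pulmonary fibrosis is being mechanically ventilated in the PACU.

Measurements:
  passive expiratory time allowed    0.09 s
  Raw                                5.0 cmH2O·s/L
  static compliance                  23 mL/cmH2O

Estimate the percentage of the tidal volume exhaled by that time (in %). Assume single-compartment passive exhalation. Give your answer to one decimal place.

τ = R × C = 5.0 × 23 mL/cmH2O = 5.0 × 0.023 L/cmH2O = 0.115 s.
Passive exhalation: V(t)/V₀ = e^(−t/τ) = e^(−0.09/0.115) = 0.4572.
Fraction exhaled = 1 − 0.4572 = 0.5428 → 54.28%.

54.3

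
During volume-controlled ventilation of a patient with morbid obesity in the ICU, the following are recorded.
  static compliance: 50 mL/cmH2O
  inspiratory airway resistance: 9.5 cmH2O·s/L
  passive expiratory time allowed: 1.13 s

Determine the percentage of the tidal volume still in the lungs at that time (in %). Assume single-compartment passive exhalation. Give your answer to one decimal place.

9.3

τ = R × C = 9.5 × 50 mL/cmH2O = 9.5 × 0.050 L/cmH2O = 0.475 s.
Passive exhalation: V(t)/V₀ = e^(−t/τ) = e^(−1.13/0.475) = 0.09265.
Fraction remaining = 0.09265 → 9.265%.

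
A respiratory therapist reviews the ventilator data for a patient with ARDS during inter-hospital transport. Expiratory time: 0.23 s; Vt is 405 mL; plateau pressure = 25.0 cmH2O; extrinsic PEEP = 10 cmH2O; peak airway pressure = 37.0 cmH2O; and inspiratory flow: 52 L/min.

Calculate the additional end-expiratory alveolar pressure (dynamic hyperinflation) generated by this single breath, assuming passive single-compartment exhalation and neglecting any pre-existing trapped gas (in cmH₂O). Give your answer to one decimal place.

Flow: 52 L/min ÷ 60 = 0.8667 L/s.
R = (PIP − Pplat)/V̇ = (37.0 − 25.0) / 0.8667 = 12.0/0.8667 = 13.846 cmH2O·s/L.
C = Vt/(Pplat − PEEP) = 405.0 / (25.0 − 10) = 405.0/15.0 = 27.0 mL/cmH2O.
τ = R × C = 13.846 × 0.027 L/cmH2O = 0.3738 s.
Fraction remaining = e^(−Te/τ) = e^(−0.23/0.3738) = 0.5405; trapped volume = 405.0 × 0.5405 = 218.9 mL.
Additional alveolar pressure from trapping ≈ V_trapped / C = 218.9 / 27.0 = 8.107 cmH2O.

8.1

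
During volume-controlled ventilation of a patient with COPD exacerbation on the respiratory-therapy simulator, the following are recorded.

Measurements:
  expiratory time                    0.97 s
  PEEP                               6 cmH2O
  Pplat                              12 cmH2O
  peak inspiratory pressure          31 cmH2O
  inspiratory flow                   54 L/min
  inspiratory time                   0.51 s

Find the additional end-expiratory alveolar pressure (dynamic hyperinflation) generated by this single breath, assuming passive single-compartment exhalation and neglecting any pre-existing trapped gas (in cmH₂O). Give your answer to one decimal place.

3.3

Flow: 54 L/min ÷ 60 = 0.9 L/s.
Vt = flow × Ti = 0.9 L/s × 0.51 s × 1000 mL/L = 459.0 mL.
R = (PIP − Pplat)/V̇ = (31 − 12) / 0.9 = 19.0/0.9 = 21.111 cmH2O·s/L.
C = Vt/(Pplat − PEEP) = 459.0 / (12 − 6) = 459.0/6.0 = 76.5 mL/cmH2O.
τ = R × C = 21.111 × 0.0765 L/cmH2O = 1.615 s.
Fraction remaining = e^(−Te/τ) = e^(−0.97/1.615) = 0.5485; trapped volume = 459.0 × 0.5485 = 251.76 mL.
Additional alveolar pressure from trapping ≈ V_trapped / C = 251.76 / 76.5 = 3.291 cmH2O.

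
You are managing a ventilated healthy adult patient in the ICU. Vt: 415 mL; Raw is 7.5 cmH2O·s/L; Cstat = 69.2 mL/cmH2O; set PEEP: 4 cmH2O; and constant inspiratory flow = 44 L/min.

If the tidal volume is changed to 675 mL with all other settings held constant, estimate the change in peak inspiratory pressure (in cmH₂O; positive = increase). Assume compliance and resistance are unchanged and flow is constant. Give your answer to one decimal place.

PIP = Vt/C + R·V̇ + PEEP (constant-flow equation of motion).
Only the elastic term changes: ΔPIP = ΔVt / C = (675 − 415) / 69.2 = 3.757 cmH2O.

3.8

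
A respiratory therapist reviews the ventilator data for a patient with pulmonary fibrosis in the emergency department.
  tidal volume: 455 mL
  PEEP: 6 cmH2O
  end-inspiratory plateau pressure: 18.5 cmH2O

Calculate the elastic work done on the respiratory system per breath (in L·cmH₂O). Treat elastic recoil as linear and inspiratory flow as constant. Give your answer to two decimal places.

Elastic work ≈ ½ × (Pplat − PEEP) × Vt = 0.5 × (18.5 − 6) × 0.455 L = 0.5 × 12.5 × 0.455 = 2.844 L·cmH2O.

2.84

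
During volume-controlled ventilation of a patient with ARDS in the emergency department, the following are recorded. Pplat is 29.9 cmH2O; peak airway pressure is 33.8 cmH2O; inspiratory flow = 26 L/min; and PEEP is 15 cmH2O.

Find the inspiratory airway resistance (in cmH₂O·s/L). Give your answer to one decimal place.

9.0

Flow: 26 L/min ÷ 60 = 0.4333 L/s.
Raw = (PIP − Pplat) / flow = (33.8 − 29.9) / 0.4333 = 3.9 / 0.4333 = 9.001 cmH2O·s/L.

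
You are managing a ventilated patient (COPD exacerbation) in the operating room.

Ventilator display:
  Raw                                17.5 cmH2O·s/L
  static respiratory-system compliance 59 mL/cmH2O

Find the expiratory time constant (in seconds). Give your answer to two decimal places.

1.03

τ = R × C = 17.5 × 59 mL/cmH2O = 17.5 × 0.059 L/cmH2O = 1.033 s.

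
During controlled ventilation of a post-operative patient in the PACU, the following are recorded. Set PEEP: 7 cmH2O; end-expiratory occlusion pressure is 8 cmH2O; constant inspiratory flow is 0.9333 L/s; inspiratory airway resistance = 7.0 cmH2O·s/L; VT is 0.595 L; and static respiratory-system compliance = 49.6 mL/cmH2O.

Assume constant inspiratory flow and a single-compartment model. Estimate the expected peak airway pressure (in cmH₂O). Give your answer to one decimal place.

26.5

Total PEEP = 8 cmH2O (set 7 + intrinsic 1); this is the baseline alveolar pressure.
Equation of motion (constant flow): PIP = Vt/C + R·V̇ + PEEP.
PIP = 595/49.6 + 7.0×0.9333 + 8 = 11.996 + 6.533 + 8 = 26.529 cmH2O.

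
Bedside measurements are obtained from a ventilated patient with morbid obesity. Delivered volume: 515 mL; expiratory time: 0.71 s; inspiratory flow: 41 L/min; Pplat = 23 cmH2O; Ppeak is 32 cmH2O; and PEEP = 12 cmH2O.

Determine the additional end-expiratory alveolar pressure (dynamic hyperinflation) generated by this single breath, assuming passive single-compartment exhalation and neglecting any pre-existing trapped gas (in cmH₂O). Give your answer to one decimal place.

Flow: 41 L/min ÷ 60 = 0.6833 L/s.
R = (PIP − Pplat)/V̇ = (32 − 23) / 0.6833 = 9.0/0.6833 = 13.171 cmH2O·s/L.
C = Vt/(Pplat − PEEP) = 515.0 / (23 − 12) = 515.0/11.0 = 46.818 mL/cmH2O.
τ = R × C = 13.171 × 0.04682 L/cmH2O = 0.6167 s.
Fraction remaining = e^(−Te/τ) = e^(−0.71/0.6167) = 0.3162; trapped volume = 515.0 × 0.3162 = 162.84 mL.
Additional alveolar pressure from trapping ≈ V_trapped / C = 162.84 / 46.818 = 3.478 cmH2O.

3.5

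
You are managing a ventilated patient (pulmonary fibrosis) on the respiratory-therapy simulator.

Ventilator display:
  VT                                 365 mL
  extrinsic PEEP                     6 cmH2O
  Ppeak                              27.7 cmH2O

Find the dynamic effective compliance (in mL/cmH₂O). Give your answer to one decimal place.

Dynamic compliance = Vt / (PIP − PEEP) = 365 / (27.7 − 6) = 365 / 21.7 = 16.82 mL/cmH2O.

16.8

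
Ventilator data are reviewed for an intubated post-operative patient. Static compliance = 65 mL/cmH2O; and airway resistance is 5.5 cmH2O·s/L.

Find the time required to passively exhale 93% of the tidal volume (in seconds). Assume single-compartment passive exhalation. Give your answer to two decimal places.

0.95

τ = R × C = 5.5 × 65 mL/cmH2O = 5.5 × 0.065 L/cmH2O = 0.3575 s.
Exhaled fraction f = 1 − e^(−t/τ) → t = −τ·ln(1 − f) = −0.3575·ln(0.07) = 0.9507 s.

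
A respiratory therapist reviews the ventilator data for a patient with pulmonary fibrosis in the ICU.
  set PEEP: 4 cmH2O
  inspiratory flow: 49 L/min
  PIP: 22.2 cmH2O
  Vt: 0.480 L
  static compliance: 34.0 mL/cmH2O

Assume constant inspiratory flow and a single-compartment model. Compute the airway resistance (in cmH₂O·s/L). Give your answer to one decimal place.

Flow: 49 L/min ÷ 60 = 0.8167 L/s.
Equation of motion (constant flow): PIP = Vt/C + R·V̇ + PEEP.
R·V̇ = PIP − Vt/C − PEEP = 22.2 − 480/34.0 − 4 = 22.2 − 14.118 − 4 = 4.082 cmH2O.
R = 4.082 / 0.8167 = 4.998 cmH2O·s/L.

5.0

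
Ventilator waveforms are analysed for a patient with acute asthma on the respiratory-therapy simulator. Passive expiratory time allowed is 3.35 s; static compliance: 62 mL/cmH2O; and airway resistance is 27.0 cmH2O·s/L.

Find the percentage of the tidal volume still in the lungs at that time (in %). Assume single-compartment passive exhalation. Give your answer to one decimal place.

13.5

τ = R × C = 27.0 × 62 mL/cmH2O = 27.0 × 0.062 L/cmH2O = 1.674 s.
Passive exhalation: V(t)/V₀ = e^(−t/τ) = e^(−3.35/1.674) = 0.1352.
Fraction remaining = 0.1352 → 13.52%.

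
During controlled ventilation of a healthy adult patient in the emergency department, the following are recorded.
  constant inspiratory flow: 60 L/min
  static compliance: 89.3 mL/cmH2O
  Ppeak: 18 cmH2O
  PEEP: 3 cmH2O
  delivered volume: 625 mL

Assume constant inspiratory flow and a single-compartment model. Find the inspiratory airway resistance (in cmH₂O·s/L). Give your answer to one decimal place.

Flow: 60 L/min ÷ 60 = 1 L/s.
Equation of motion (constant flow): PIP = Vt/C + R·V̇ + PEEP.
R·V̇ = PIP − Vt/C − PEEP = 18 − 625/89.3 − 3 = 18 − 6.999 − 3 = 8.001 cmH2O.
R = 8.001 / 1 = 8.001 cmH2O·s/L.

8.0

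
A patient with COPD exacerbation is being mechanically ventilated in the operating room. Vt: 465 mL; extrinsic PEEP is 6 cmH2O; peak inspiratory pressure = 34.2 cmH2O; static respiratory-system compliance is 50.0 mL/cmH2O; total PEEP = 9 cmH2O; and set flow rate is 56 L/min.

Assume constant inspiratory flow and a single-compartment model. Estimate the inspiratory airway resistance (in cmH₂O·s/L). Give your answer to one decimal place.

Flow: 56 L/min ÷ 60 = 0.9333 L/s.
Total PEEP = 9 cmH2O (set 6 + intrinsic 3); this is the baseline alveolar pressure.
Equation of motion (constant flow): PIP = Vt/C + R·V̇ + PEEP.
R·V̇ = PIP − Vt/C − PEEP = 34.2 − 465/50.0 − 9 = 34.2 − 9.3 − 9 = 15.9 cmH2O.
R = 15.9 / 0.9333 = 17.036 cmH2O·s/L.

17.0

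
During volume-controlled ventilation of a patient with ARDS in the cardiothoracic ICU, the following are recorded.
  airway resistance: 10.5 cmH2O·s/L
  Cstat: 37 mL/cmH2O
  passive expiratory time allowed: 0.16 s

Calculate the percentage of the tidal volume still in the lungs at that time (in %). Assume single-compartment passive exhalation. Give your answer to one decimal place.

66.2

τ = R × C = 10.5 × 37 mL/cmH2O = 10.5 × 0.037 L/cmH2O = 0.3885 s.
Passive exhalation: V(t)/V₀ = e^(−t/τ) = e^(−0.16/0.3885) = 0.6624.
Fraction remaining = 0.6624 → 66.24%.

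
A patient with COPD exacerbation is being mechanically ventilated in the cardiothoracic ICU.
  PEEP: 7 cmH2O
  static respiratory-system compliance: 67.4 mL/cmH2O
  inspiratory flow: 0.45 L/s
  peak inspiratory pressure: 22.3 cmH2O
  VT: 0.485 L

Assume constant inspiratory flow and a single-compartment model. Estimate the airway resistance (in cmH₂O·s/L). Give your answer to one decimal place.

Equation of motion (constant flow): PIP = Vt/C + R·V̇ + PEEP.
R·V̇ = PIP − Vt/C − PEEP = 22.3 − 485/67.4 − 7 = 22.3 − 7.196 − 7 = 8.104 cmH2O.
R = 8.104 / 0.45 = 18.009 cmH2O·s/L.

18.0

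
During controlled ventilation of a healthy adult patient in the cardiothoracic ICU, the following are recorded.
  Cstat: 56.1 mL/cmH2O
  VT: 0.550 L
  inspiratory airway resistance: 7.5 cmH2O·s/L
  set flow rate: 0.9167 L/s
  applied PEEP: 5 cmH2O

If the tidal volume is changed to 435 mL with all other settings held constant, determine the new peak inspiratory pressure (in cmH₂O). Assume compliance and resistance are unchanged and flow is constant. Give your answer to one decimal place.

19.6

PIP = Vt/C + R·V̇ + PEEP (constant-flow equation of motion).
Only the elastic term changes: ΔPIP = ΔVt / C = (435 − 550) / 56.1 = -2.05 cmH2O.
Original PIP = 550/56.1 + 7.5×0.9167 + 5 = 21.679 cmH2O; new PIP = 21.679 + (-2.05) = 19.629 cmH2O.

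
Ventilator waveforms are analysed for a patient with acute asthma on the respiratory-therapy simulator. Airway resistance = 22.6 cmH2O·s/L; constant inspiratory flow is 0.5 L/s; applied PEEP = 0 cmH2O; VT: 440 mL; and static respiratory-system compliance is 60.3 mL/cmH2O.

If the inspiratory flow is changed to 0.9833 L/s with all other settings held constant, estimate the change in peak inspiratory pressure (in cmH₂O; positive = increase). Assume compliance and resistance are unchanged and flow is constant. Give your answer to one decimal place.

10.9

PIP = Vt/C + R·V̇ + PEEP (constant-flow equation of motion).
Only the resistive term changes: ΔPIP = R × ΔV̇ = 22.6 × (0.9833 − 0.5) = 22.6 × 0.4833 = 10.923 cmH2O.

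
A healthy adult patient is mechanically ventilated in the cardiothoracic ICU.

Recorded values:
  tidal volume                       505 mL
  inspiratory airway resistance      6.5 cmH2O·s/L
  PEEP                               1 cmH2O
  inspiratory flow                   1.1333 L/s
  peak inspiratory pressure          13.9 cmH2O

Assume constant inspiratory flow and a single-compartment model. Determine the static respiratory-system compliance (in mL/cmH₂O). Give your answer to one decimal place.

91.3

Equation of motion (constant flow): PIP = Vt/C + R·V̇ + PEEP.
Vt/C = PIP − R·V̇ − PEEP = 13.9 − 6.5×1.1333 − 1 = 13.9 − 7.366 − 1 = 5.534 cmH2O.
C = Vt / 5.534 = 505 / 5.534 = 91.254 mL/cmH2O.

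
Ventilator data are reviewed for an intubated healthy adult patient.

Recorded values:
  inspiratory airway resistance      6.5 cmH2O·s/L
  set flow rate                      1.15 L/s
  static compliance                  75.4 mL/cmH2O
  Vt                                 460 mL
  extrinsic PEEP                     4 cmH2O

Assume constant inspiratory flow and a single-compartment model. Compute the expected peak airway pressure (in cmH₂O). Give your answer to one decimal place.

Equation of motion (constant flow): PIP = Vt/C + R·V̇ + PEEP.
PIP = 460/75.4 + 6.5×1.15 + 4 = 6.101 + 7.475 + 4 = 17.576 cmH2O.

17.6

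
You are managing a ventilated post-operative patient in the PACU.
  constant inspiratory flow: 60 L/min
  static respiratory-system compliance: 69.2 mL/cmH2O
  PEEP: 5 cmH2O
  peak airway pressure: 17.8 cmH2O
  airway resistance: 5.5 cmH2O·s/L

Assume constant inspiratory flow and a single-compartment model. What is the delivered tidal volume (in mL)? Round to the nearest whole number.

505

Flow: 60 L/min ÷ 60 = 1 L/s.
Equation of motion (constant flow): PIP = Vt/C + R·V̇ + PEEP.
Vt/C = PIP − R·V̇ − PEEP = 17.8 − 5.5 − 5 = 7.3 cmH2O.
Vt = C × 7.3 = 69.2 × 7.3 = 505.16 mL.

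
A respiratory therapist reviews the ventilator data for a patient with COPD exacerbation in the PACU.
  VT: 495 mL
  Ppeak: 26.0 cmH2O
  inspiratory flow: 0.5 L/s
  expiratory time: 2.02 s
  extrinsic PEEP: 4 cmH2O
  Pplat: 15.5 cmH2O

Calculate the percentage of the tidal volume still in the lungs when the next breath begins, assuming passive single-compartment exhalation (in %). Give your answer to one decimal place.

10.7

R = (PIP − Pplat)/V̇ = (26.0 − 15.5) / 0.5 = 10.5/0.5 = 21.0 cmH2O·s/L.
C = Vt/(Pplat − PEEP) = 495.0 / (15.5 − 4) = 495.0/11.5 = 43.043 mL/cmH2O.
τ = R × C = 21.0 × 0.04304 L/cmH2O = 0.9038 s.
Fraction remaining at end-expiration = e^(−Te/τ) = e^(−2.02/0.9038) = 0.107 → 10.7%.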